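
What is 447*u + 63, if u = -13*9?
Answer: -52236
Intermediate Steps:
u = -117
447*u + 63 = 447*(-117) + 63 = -52299 + 63 = -52236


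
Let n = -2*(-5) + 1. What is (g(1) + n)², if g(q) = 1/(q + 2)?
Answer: 1156/9 ≈ 128.44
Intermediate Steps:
g(q) = 1/(2 + q)
n = 11 (n = 10 + 1 = 11)
(g(1) + n)² = (1/(2 + 1) + 11)² = (1/3 + 11)² = (⅓ + 11)² = (34/3)² = 1156/9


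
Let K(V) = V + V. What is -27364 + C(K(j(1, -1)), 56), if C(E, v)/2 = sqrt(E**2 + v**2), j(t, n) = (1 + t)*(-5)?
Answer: -27364 + 8*sqrt(221) ≈ -27245.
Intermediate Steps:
j(t, n) = -5 - 5*t
K(V) = 2*V
C(E, v) = 2*sqrt(E**2 + v**2)
-27364 + C(K(j(1, -1)), 56) = -27364 + 2*sqrt((2*(-5 - 5*1))**2 + 56**2) = -27364 + 2*sqrt((2*(-5 - 5))**2 + 3136) = -27364 + 2*sqrt((2*(-10))**2 + 3136) = -27364 + 2*sqrt((-20)**2 + 3136) = -27364 + 2*sqrt(400 + 3136) = -27364 + 2*sqrt(3536) = -27364 + 2*(4*sqrt(221)) = -27364 + 8*sqrt(221)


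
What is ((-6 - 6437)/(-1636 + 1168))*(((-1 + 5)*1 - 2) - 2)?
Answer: 0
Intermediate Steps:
((-6 - 6437)/(-1636 + 1168))*(((-1 + 5)*1 - 2) - 2) = (-6443/(-468))*((4*1 - 2) - 2) = (-6443*(-1/468))*((4 - 2) - 2) = 6443*(2 - 2)/468 = (6443/468)*0 = 0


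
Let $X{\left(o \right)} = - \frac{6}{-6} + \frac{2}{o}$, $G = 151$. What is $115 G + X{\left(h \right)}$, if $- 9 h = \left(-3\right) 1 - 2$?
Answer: $\frac{86848}{5} \approx 17370.0$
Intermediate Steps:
$h = \frac{5}{9}$ ($h = - \frac{\left(-3\right) 1 - 2}{9} = - \frac{-3 - 2}{9} = \left(- \frac{1}{9}\right) \left(-5\right) = \frac{5}{9} \approx 0.55556$)
$X{\left(o \right)} = 1 + \frac{2}{o}$ ($X{\left(o \right)} = \left(-6\right) \left(- \frac{1}{6}\right) + \frac{2}{o} = 1 + \frac{2}{o}$)
$115 G + X{\left(h \right)} = 115 \cdot 151 + \frac{2 + \frac{5}{9}}{\frac{5}{9}} = 17365 + \frac{9}{5} \cdot \frac{23}{9} = 17365 + \frac{23}{5} = \frac{86848}{5}$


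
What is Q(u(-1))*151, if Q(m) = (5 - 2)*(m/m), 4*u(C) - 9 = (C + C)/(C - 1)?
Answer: 453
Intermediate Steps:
u(C) = 9/4 + C/(2*(-1 + C)) (u(C) = 9/4 + ((C + C)/(C - 1))/4 = 9/4 + ((2*C)/(-1 + C))/4 = 9/4 + (2*C/(-1 + C))/4 = 9/4 + C/(2*(-1 + C)))
Q(m) = 3 (Q(m) = 3*1 = 3)
Q(u(-1))*151 = 3*151 = 453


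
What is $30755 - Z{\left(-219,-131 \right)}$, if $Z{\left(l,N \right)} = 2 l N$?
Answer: $-26623$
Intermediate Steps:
$Z{\left(l,N \right)} = 2 N l$
$30755 - Z{\left(-219,-131 \right)} = 30755 - 2 \left(-131\right) \left(-219\right) = 30755 - 57378 = -26623$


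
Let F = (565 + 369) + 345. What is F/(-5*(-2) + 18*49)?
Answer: 1279/892 ≈ 1.4339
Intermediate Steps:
F = 1279 (F = 934 + 345 = 1279)
F/(-5*(-2) + 18*49) = 1279/(-5*(-2) + 18*49) = 1279/(10 + 882) = 1279/892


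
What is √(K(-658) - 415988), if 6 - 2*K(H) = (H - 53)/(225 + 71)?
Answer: I*√9111709133/148 ≈ 644.97*I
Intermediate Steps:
K(H) = 1829/592 - H/592 (K(H) = 3 - (H - 53)/(2*(225 + 71)) = 3 - (-53 + H)/(2*296) = 3 - (-53/296 + H/296)/2 = 3 + (53/592 - H/592) = 1829/592 - H/592)
√(K(-658) - 415988) = √((1829/592 - 1/592*(-658)) - 415988) = √((1829/592 + 329/296) - 415988) = √(2487/592 - 415988) = √(-246262409/592) = I*√9111709133/148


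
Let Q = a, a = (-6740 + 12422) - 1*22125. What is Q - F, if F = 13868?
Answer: -30311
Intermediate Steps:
a = -16443 (a = 5682 - 22125 = -16443)
Q = -16443
Q - F = -16443 - 1*13868 = -16443 - 13868 = -30311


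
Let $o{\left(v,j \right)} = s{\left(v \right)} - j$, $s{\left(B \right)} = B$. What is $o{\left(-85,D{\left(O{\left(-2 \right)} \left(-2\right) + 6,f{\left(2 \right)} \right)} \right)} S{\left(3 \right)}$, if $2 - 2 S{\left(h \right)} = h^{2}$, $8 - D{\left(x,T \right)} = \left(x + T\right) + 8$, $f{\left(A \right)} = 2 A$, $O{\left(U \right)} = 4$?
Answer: $\frac{581}{2} \approx 290.5$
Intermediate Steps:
$D{\left(x,T \right)} = - T - x$ ($D{\left(x,T \right)} = 8 - \left(\left(x + T\right) + 8\right) = 8 - \left(\left(T + x\right) + 8\right) = 8 - \left(8 + T + x\right) = - T - x$)
$S{\left(h \right)} = 1 - \frac{h^{2}}{2}$
$o{\left(v,j \right)} = v - j$
$o{\left(-85,D{\left(O{\left(-2 \right)} \left(-2\right) + 6,f{\left(2 \right)} \right)} \right)} S{\left(3 \right)} = \left(-85 - \left(- 2 \cdot 2 - \left(4 \left(-2\right) + 6\right)\right)\right) \left(1 - \frac{3^{2}}{2}\right) = \left(-85 - \left(\left(-1\right) 4 - \left(-8 + 6\right)\right)\right) \left(1 - \frac{9}{2}\right) = \left(-85 - \left(-4 - -2\right)\right) \left(1 - \frac{9}{2}\right) = \left(-85 - \left(-4 + 2\right)\right) \left(- \frac{7}{2}\right) = \left(-85 - -2\right) \left(- \frac{7}{2}\right) = \left(-85 + 2\right) \left(- \frac{7}{2}\right) = \left(-83\right) \left(- \frac{7}{2}\right) = \frac{581}{2}$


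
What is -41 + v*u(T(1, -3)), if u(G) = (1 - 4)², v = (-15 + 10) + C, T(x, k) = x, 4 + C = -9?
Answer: -203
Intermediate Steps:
C = -13 (C = -4 - 9 = -13)
v = -18 (v = (-15 + 10) - 13 = -5 - 13 = -18)
u(G) = 9 (u(G) = (-3)² = 9)
-41 + v*u(T(1, -3)) = -41 - 18*9 = -41 - 162 = -203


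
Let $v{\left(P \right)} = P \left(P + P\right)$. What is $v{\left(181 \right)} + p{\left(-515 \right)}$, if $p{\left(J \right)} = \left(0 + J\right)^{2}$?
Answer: $330747$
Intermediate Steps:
$p{\left(J \right)} = J^{2}$
$v{\left(P \right)} = 2 P^{2}$ ($v{\left(P \right)} = P 2 P = 2 P^{2}$)
$v{\left(181 \right)} + p{\left(-515 \right)} = 2 \cdot 181^{2} + \left(-515\right)^{2} = 2 \cdot 32761 + 265225 = 65522 + 265225 = 330747$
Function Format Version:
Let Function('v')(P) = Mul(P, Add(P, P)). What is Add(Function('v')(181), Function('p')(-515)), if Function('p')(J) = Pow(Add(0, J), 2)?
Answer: 330747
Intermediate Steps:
Function('p')(J) = Pow(J, 2)
Function('v')(P) = Mul(2, Pow(P, 2)) (Function('v')(P) = Mul(P, Mul(2, P)) = Mul(2, Pow(P, 2)))
Add(Function('v')(181), Function('p')(-515)) = Add(Mul(2, Pow(181, 2)), Pow(-515, 2)) = Add(Mul(2, 32761), 265225) = Add(65522, 265225) = 330747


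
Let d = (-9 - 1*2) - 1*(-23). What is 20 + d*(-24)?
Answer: -268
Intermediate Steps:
d = 12 (d = (-9 - 2) + 23 = -11 + 23 = 12)
20 + d*(-24) = 20 + 12*(-24) = 20 - 288 = -268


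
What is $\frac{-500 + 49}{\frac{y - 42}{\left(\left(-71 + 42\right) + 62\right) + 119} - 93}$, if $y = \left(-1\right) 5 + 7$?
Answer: $\frac{8569}{1772} \approx 4.8358$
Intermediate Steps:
$y = 2$ ($y = -5 + 7 = 2$)
$\frac{-500 + 49}{\frac{y - 42}{\left(\left(-71 + 42\right) + 62\right) + 119} - 93} = \frac{-500 + 49}{\frac{2 - 42}{\left(\left(-71 + 42\right) + 62\right) + 119} - 93} = - \frac{451}{- \frac{40}{\left(-29 + 62\right) + 119} - 93} = - \frac{451}{- \frac{40}{33 + 119} - 93} = - \frac{451}{- \frac{40}{152} - 93} = - \frac{451}{\left(-40\right) \frac{1}{152} - 93} = - \frac{451}{- \frac{5}{19} - 93} = - \frac{451}{- \frac{1772}{19}} = \left(-451\right) \left(- \frac{19}{1772}\right) = \frac{8569}{1772}$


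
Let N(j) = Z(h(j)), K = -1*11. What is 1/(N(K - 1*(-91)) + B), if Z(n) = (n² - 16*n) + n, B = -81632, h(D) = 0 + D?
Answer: -1/76432 ≈ -1.3084e-5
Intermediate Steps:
h(D) = D
K = -11
Z(n) = n² - 15*n
N(j) = j*(-15 + j)
1/(N(K - 1*(-91)) + B) = 1/((-11 - 1*(-91))*(-15 + (-11 - 1*(-91))) - 81632) = 1/((-11 + 91)*(-15 + (-11 + 91)) - 81632) = 1/(80*(-15 + 80) - 81632) = 1/(80*65 - 81632) = 1/(5200 - 81632) = 1/(-76432) = -1/76432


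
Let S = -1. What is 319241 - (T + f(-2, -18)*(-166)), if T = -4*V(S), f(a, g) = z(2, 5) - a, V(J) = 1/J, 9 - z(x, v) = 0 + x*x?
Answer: 320399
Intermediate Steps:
z(x, v) = 9 - x² (z(x, v) = 9 - (0 + x*x) = 9 - (0 + x²) = 9 - x²)
V(J) = 1/J
f(a, g) = 5 - a (f(a, g) = (9 - 1*2²) - a = (9 - 1*4) - a = (9 - 4) - a = 5 - a)
T = 4 (T = -4/(-1) = -4*(-1) = 4)
319241 - (T + f(-2, -18)*(-166)) = 319241 - (4 + (5 - 1*(-2))*(-166)) = 319241 - (4 + (5 + 2)*(-166)) = 319241 - (4 + 7*(-166)) = 319241 - (4 - 1162) = 319241 - 1*(-1158) = 319241 + 1158 = 320399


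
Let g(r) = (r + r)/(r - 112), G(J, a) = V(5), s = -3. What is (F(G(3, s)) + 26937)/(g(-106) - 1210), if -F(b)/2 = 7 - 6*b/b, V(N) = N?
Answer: -2935915/131784 ≈ -22.278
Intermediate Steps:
G(J, a) = 5
F(b) = -2 (F(b) = -2*(7 - 6*b/b) = -2*(7 - 6*1) = -2*(7 - 6) = -2*1 = -2)
g(r) = 2*r/(-112 + r) (g(r) = (2*r)/(-112 + r) = 2*r/(-112 + r))
(F(G(3, s)) + 26937)/(g(-106) - 1210) = (-2 + 26937)/(2*(-106)/(-112 - 106) - 1210) = 26935/(2*(-106)/(-218) - 1210) = 26935/(2*(-106)*(-1/218) - 1210) = 26935/(106/109 - 1210) = 26935/(-131784/109) = 26935*(-109/131784) = -2935915/131784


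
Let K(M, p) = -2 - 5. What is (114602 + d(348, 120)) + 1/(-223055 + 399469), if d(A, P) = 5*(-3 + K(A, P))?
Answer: 20208576529/176414 ≈ 1.1455e+5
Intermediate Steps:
K(M, p) = -7
d(A, P) = -50 (d(A, P) = 5*(-3 - 7) = 5*(-10) = -50)
(114602 + d(348, 120)) + 1/(-223055 + 399469) = (114602 - 50) + 1/(-223055 + 399469) = 114552 + 1/176414 = 20208576529/176414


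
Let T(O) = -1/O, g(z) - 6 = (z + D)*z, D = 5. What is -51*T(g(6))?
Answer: 17/24 ≈ 0.70833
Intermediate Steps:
g(z) = 6 + z*(5 + z) (g(z) = 6 + (z + 5)*z = 6 + (5 + z)*z = 6 + z*(5 + z))
-51*T(g(6)) = -(-51)/(6 + 6² + 5*6) = -(-51)/(6 + 36 + 30) = -(-51)/72 = -51*(-1/72) = 17/24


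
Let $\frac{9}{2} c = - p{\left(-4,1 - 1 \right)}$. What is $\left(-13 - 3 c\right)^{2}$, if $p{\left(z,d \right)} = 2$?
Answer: $\frac{1225}{9} \approx 136.11$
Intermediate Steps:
$c = - \frac{4}{9}$ ($c = \frac{2 \left(\left(-1\right) 2\right)}{9} = \frac{2}{9} \left(-2\right) = - \frac{4}{9} \approx -0.44444$)
$\left(-13 - 3 c\right)^{2} = \left(-13 - - \frac{4}{3}\right)^{2} = \left(-13 + \frac{4}{3}\right)^{2} = \left(- \frac{35}{3}\right)^{2} = \frac{1225}{9}$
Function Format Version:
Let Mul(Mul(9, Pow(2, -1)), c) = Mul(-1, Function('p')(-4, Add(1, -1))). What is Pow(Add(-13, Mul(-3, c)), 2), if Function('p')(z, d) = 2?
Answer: Rational(1225, 9) ≈ 136.11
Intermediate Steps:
c = Rational(-4, 9) (c = Mul(Rational(2, 9), Mul(-1, 2)) = Mul(Rational(2, 9), -2) = Rational(-4, 9) ≈ -0.44444)
Pow(Add(-13, Mul(-3, c)), 2) = Pow(Add(-13, Mul(-3, Rational(-4, 9))), 2) = Pow(Add(-13, Rational(4, 3)), 2) = Pow(Rational(-35, 3), 2) = Rational(1225, 9)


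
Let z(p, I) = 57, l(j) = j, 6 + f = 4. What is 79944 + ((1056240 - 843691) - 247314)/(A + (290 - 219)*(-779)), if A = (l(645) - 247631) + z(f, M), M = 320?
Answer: 24162149437/302238 ≈ 79944.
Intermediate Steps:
f = -2 (f = -6 + 4 = -2)
A = -246929 (A = (645 - 247631) + 57 = -246986 + 57 = -246929)
79944 + ((1056240 - 843691) - 247314)/(A + (290 - 219)*(-779)) = 79944 + ((1056240 - 843691) - 247314)/(-246929 + (290 - 219)*(-779)) = 79944 + (212549 - 247314)/(-246929 + 71*(-779)) = 79944 - 34765/(-246929 - 55309) = 79944 - 34765/(-302238) = 79944 - 34765*(-1/302238) = 79944 + 34765/302238 = 24162149437/302238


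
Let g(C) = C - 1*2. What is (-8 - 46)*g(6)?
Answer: -216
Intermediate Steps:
g(C) = -2 + C (g(C) = C - 2 = -2 + C)
(-8 - 46)*g(6) = (-8 - 46)*(-2 + 6) = -54*4 = -216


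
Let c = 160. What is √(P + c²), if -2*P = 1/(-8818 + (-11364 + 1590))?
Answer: √553059942981/4648 ≈ 160.00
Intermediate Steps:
P = 1/37184 (P = -1/(2*(-8818 + (-11364 + 1590))) = -1/(2*(-8818 - 9774)) = -½/(-18592) = -½*(-1/18592) = 1/37184 ≈ 2.6893e-5)
√(P + c²) = √(1/37184 + 160²) = √(1/37184 + 25600) = √(951910401/37184) = √553059942981/4648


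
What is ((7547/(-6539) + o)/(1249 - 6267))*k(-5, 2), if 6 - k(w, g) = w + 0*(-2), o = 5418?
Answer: -389628305/32812702 ≈ -11.874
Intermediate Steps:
k(w, g) = 6 - w (k(w, g) = 6 - (w + 0*(-2)) = 6 - (w + 0) = 6 - w)
((7547/(-6539) + o)/(1249 - 6267))*k(-5, 2) = ((7547/(-6539) + 5418)/(1249 - 6267))*(6 - 1*(-5)) = ((7547*(-1/6539) + 5418)/(-5018))*(6 + 5) = ((-7547/6539 + 5418)*(-1/5018))*11 = ((35420755/6539)*(-1/5018))*11 = -35420755/32812702*11 = -389628305/32812702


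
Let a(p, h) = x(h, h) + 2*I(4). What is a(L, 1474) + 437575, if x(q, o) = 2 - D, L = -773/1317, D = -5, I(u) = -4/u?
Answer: 437580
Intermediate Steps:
L = -773/1317 (L = -773*1/1317 = -773/1317 ≈ -0.58694)
x(q, o) = 7 (x(q, o) = 2 - 1*(-5) = 2 + 5 = 7)
a(p, h) = 5 (a(p, h) = 7 + 2*(-4/4) = 7 + 2*(-4*¼) = 7 + 2*(-1) = 7 - 2 = 5)
a(L, 1474) + 437575 = 5 + 437575 = 437580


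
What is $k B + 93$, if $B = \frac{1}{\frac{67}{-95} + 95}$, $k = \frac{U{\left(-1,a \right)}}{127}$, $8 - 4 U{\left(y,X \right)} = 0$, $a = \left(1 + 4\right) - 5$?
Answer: $\frac{52901564}{568833} \approx 93.0$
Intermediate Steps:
$a = 0$ ($a = 5 - 5 = 0$)
$U{\left(y,X \right)} = 2$ ($U{\left(y,X \right)} = 2 - 0 = 2 + 0 = 2$)
$k = \frac{2}{127} \approx 0.015748$
$B = \frac{95}{8958}$ ($B = \frac{1}{67 \left(- \frac{1}{95}\right) + 95} = \frac{1}{- \frac{67}{95} + 95} = \frac{1}{\frac{8958}{95}} = \frac{95}{8958} \approx 0.010605$)
$k B + 93 = \frac{2}{127} \cdot \frac{95}{8958} + 93 = \frac{95}{568833} + 93 = \frac{52901564}{568833}$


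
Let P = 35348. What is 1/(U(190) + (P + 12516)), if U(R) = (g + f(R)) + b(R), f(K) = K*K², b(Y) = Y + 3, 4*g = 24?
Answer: 1/6907063 ≈ 1.4478e-7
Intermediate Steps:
g = 6 (g = (¼)*24 = 6)
b(Y) = 3 + Y
f(K) = K³
U(R) = 9 + R + R³ (U(R) = (6 + R³) + (3 + R) = 9 + R + R³)
1/(U(190) + (P + 12516)) = 1/((9 + 190 + 190³) + (35348 + 12516)) = 1/((9 + 190 + 6859000) + 47864) = 1/(6859199 + 47864) = 1/6907063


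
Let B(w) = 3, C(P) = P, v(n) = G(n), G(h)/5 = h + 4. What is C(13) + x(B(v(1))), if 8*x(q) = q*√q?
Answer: 13 + 3*√3/8 ≈ 13.650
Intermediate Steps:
G(h) = 20 + 5*h (G(h) = 5*(h + 4) = 5*(4 + h) = 20 + 5*h)
v(n) = 20 + 5*n
x(q) = q^(3/2)/8 (x(q) = (q*√q)/8 = q^(3/2)/8)
C(13) + x(B(v(1))) = 13 + 3^(3/2)/8 = 13 + (3*√3)/8 = 13 + 3*√3/8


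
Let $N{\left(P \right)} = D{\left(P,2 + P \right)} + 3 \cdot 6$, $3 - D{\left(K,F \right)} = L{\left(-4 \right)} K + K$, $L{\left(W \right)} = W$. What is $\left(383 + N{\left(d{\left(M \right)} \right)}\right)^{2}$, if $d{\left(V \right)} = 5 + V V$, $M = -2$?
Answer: $185761$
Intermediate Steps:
$D{\left(K,F \right)} = 3 + 3 K$ ($D{\left(K,F \right)} = 3 - \left(- 4 K + K\right) = 3 - - 3 K = 3 + 3 K$)
$d{\left(V \right)} = 5 + V^{2}$
$N{\left(P \right)} = 21 + 3 P$ ($N{\left(P \right)} = \left(3 + 3 P\right) + 3 \cdot 6 = \left(3 + 3 P\right) + 18 = 21 + 3 P$)
$\left(383 + N{\left(d{\left(M \right)} \right)}\right)^{2} = \left(383 + \left(21 + 3 \left(5 + \left(-2\right)^{2}\right)\right)\right)^{2} = \left(383 + \left(21 + 3 \left(5 + 4\right)\right)\right)^{2} = \left(383 + \left(21 + 3 \cdot 9\right)\right)^{2} = \left(383 + \left(21 + 27\right)\right)^{2} = \left(383 + 48\right)^{2} = 431^{2} = 185761$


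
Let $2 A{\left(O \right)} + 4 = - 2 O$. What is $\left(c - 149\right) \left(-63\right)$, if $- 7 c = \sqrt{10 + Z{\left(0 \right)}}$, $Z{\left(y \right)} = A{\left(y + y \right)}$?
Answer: $9387 + 18 \sqrt{2} \approx 9412.5$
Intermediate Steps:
$A{\left(O \right)} = -2 - O$ ($A{\left(O \right)} = -2 + \frac{\left(-2\right) O}{2} = -2 - O$)
$Z{\left(y \right)} = -2 - 2 y$ ($Z{\left(y \right)} = -2 - \left(y + y\right) = -2 - 2 y$)
$c = - \frac{2 \sqrt{2}}{7}$ ($c = - \frac{\sqrt{10 - 2}}{7} = - \frac{\sqrt{8}}{7} = - \frac{2 \sqrt{2}}{7} \approx -0.40406$)
$\left(c - 149\right) \left(-63\right) = \left(- \frac{2 \sqrt{2}}{7} - 149\right) \left(-63\right) = \left(-149 - \frac{2 \sqrt{2}}{7}\right) \left(-63\right) = 9387 + 18 \sqrt{2}$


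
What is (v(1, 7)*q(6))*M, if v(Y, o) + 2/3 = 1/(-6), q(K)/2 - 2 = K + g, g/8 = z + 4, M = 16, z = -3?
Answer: -1280/3 ≈ -426.67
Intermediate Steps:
g = 8 (g = 8*(-3 + 4) = 8*1 = 8)
q(K) = 20 + 2*K (q(K) = 4 + 2*(K + 8) = 4 + 2*(8 + K) = 4 + (16 + 2*K) = 20 + 2*K)
v(Y, o) = -5/6 (v(Y, o) = -2/3 + 1/(-6) = -2/3 - 1/6 = -5/6)
(v(1, 7)*q(6))*M = -5*(20 + 2*6)/6*16 = -5*(20 + 12)/6*16 = -5/6*32*16 = -80/3*16 = -1280/3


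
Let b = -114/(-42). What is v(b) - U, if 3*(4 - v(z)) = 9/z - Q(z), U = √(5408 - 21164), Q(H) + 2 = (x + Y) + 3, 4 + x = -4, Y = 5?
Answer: 127/57 - 2*I*√3939 ≈ 2.2281 - 125.52*I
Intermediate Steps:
x = -8 (x = -4 - 4 = -8)
Q(H) = -2 (Q(H) = -2 + ((-8 + 5) + 3) = -2 + (-3 + 3) = -2 + 0 = -2)
b = 19/7 (b = -114*(-1/42) = 19/7 ≈ 2.7143)
U = 2*I*√3939 (U = √(-15756) = 2*I*√3939 ≈ 125.52*I)
v(z) = 10/3 - 3/z (v(z) = 4 - (9/z - 1*(-2))/3 = 4 - (9/z + 2)/3 = 4 - (2 + 9/z)/3 = 4 + (-⅔ - 3/z) = 10/3 - 3/z)
v(b) - U = (10/3 - 3/19/7) - 2*I*√3939 = (10/3 - 3*7/19) - 2*I*√3939 = (10/3 - 21/19) - 2*I*√3939 = 127/57 - 2*I*√3939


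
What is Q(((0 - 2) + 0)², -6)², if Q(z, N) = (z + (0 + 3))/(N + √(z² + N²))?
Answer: 49/(4*(3 - √13)²) ≈ 33.407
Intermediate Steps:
Q(z, N) = (3 + z)/(N + √(N² + z²)) (Q(z, N) = (z + 3)/(N + √(N² + z²)) = (3 + z)/(N + √(N² + z²)))
Q(((0 - 2) + 0)², -6)² = ((3 + ((0 - 2) + 0)²)/(-6 + √((-6)² + (((0 - 2) + 0)²)²)))² = ((3 + (-2 + 0)²)/(-6 + √(36 + ((-2 + 0)²)²)))² = ((3 + (-2)²)/(-6 + √(36 + ((-2)²)²)))² = ((3 + 4)/(-6 + √(36 + 4²)))² = (7/(-6 + √(36 + 16)))² = (7/(-6 + √52))² = (7/(-6 + 2*√13))² = 49/(-6 + 2*√13)²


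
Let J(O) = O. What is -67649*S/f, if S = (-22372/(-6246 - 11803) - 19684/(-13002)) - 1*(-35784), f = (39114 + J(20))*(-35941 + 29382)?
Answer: 20290322858654561/2151281026263171 ≈ 9.4317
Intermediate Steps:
f = -256679906 (f = (39114 + 20)*(-35941 + 29382) = 39134*(-6559) = -256679906)
S = 4199094148046/117336549 (S = (-22372/(-18049) - 19684*(-1/13002)) + 35784 = (-22372*(-1/18049) + 9842/6501) + 35784 = (22372/18049 + 9842/6501) + 35784 = 323078630/117336549 + 35784 = 4199094148046/117336549 ≈ 35787.)
-67649*S/f = -67649/((-256679906/4199094148046/117336549)) = -67649/((-256679906*117336549/4199094148046)) = -67649/(-2151281026263171/299935296289) = -67649*(-299935296289/2151281026263171) = 20290322858654561/2151281026263171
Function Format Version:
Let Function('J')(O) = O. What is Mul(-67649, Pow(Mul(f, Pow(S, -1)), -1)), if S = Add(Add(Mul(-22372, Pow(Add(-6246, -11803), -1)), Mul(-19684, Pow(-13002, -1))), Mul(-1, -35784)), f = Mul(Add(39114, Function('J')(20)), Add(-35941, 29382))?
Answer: Rational(20290322858654561, 2151281026263171) ≈ 9.4317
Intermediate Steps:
f = -256679906 (f = Mul(Add(39114, 20), Add(-35941, 29382)) = Mul(39134, -6559) = -256679906)
S = Rational(4199094148046, 117336549) (S = Add(Add(Mul(-22372, Pow(-18049, -1)), Mul(-19684, Rational(-1, 13002))), 35784) = Add(Add(Mul(-22372, Rational(-1, 18049)), Rational(9842, 6501)), 35784) = Add(Add(Rational(22372, 18049), Rational(9842, 6501)), 35784) = Add(Rational(323078630, 117336549), 35784) = Rational(4199094148046, 117336549) ≈ 35787.)
Mul(-67649, Pow(Mul(f, Pow(S, -1)), -1)) = Mul(-67649, Pow(Mul(-256679906, Pow(Rational(4199094148046, 117336549), -1)), -1)) = Mul(-67649, Pow(Mul(-256679906, Rational(117336549, 4199094148046)), -1)) = Mul(-67649, Pow(Rational(-2151281026263171, 299935296289), -1)) = Mul(-67649, Rational(-299935296289, 2151281026263171)) = Rational(20290322858654561, 2151281026263171)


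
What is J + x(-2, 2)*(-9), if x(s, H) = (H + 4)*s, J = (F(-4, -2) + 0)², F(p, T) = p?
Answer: 124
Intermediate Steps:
J = 16 (J = (-4 + 0)² = (-4)² = 16)
x(s, H) = s*(4 + H) (x(s, H) = (4 + H)*s = s*(4 + H))
J + x(-2, 2)*(-9) = 16 - 2*(4 + 2)*(-9) = 16 - 2*6*(-9) = 16 - 12*(-9) = 16 + 108 = 124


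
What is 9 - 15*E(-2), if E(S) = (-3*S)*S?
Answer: 189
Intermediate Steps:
E(S) = -3*S**2
9 - 15*E(-2) = 9 - (-45)*(-2)**2 = 9 - (-45)*4 = 9 - 15*(-12) = 9 + 180 = 189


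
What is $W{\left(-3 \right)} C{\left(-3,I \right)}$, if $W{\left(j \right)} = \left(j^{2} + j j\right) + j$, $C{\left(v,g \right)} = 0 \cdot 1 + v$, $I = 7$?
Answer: $-45$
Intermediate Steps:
$C{\left(v,g \right)} = v$ ($C{\left(v,g \right)} = 0 + v = v$)
$W{\left(j \right)} = j + 2 j^{2}$ ($W{\left(j \right)} = \left(j^{2} + j^{2}\right) + j = 2 j^{2} + j = j + 2 j^{2}$)
$W{\left(-3 \right)} C{\left(-3,I \right)} = - 3 \left(1 + 2 \left(-3\right)\right) \left(-3\right) = - 3 \left(1 - 6\right) \left(-3\right) = \left(-3\right) \left(-5\right) \left(-3\right) = 15 \left(-3\right) = -45$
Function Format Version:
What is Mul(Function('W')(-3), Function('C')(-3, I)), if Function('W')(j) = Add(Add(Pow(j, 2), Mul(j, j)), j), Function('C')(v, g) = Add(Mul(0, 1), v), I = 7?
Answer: -45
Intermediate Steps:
Function('C')(v, g) = v (Function('C')(v, g) = Add(0, v) = v)
Function('W')(j) = Add(j, Mul(2, Pow(j, 2))) (Function('W')(j) = Add(Add(Pow(j, 2), Pow(j, 2)), j) = Add(Mul(2, Pow(j, 2)), j) = Add(j, Mul(2, Pow(j, 2))))
Mul(Function('W')(-3), Function('C')(-3, I)) = Mul(Mul(-3, Add(1, Mul(2, -3))), -3) = Mul(Mul(-3, Add(1, -6)), -3) = Mul(Mul(-3, -5), -3) = Mul(15, -3) = -45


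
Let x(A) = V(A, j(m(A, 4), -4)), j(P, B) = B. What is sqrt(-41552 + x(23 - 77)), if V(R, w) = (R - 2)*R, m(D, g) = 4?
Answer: 8*I*sqrt(602) ≈ 196.29*I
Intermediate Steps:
V(R, w) = R*(-2 + R) (V(R, w) = (-2 + R)*R = R*(-2 + R))
x(A) = A*(-2 + A)
sqrt(-41552 + x(23 - 77)) = sqrt(-41552 + (23 - 77)*(-2 + (23 - 77))) = sqrt(-41552 - 54*(-2 - 54)) = sqrt(-41552 - 54*(-56)) = sqrt(-41552 + 3024) = sqrt(-38528) = 8*I*sqrt(602)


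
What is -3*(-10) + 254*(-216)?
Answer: -54834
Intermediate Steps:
-3*(-10) + 254*(-216) = 30 - 54864 = -54834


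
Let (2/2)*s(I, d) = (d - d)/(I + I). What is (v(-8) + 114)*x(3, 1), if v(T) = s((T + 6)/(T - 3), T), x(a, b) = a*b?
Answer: 342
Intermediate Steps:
s(I, d) = 0 (s(I, d) = (d - d)/(I + I) = 0/((2*I)) = 0*(1/(2*I)) = 0)
v(T) = 0
(v(-8) + 114)*x(3, 1) = (0 + 114)*(3*1) = 114*3 = 342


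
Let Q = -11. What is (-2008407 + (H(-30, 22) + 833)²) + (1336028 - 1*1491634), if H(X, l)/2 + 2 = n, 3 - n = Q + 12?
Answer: -1470124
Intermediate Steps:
n = 2 (n = 3 - (-11 + 12) = 3 - 1*1 = 3 - 1 = 2)
H(X, l) = 0 (H(X, l) = -4 + 2*2 = -4 + 4 = 0)
(-2008407 + (H(-30, 22) + 833)²) + (1336028 - 1*1491634) = (-2008407 + (0 + 833)²) + (1336028 - 1*1491634) = (-2008407 + 833²) + (1336028 - 1491634) = (-2008407 + 693889) - 155606 = -1314518 - 155606 = -1470124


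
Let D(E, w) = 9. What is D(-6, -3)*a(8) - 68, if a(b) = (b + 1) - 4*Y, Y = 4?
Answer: -131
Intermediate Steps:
a(b) = -15 + b (a(b) = (b + 1) - 4*4 = (1 + b) - 16 = -15 + b)
D(-6, -3)*a(8) - 68 = 9*(-15 + 8) - 68 = 9*(-7) - 68 = -63 - 68 = -131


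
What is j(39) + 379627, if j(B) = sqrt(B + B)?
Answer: 379627 + sqrt(78) ≈ 3.7964e+5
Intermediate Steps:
j(B) = sqrt(2)*sqrt(B) (j(B) = sqrt(2*B) = sqrt(2)*sqrt(B))
j(39) + 379627 = sqrt(2)*sqrt(39) + 379627 = sqrt(78) + 379627 = 379627 + sqrt(78)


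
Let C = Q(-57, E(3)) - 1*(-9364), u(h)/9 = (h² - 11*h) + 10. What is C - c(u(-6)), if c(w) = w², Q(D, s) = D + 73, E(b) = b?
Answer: -1006684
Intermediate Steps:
Q(D, s) = 73 + D
u(h) = 90 - 99*h + 9*h² (u(h) = 9*((h² - 11*h) + 10) = 9*(10 + h² - 11*h) = 90 - 99*h + 9*h²)
C = 9380 (C = (73 - 57) - 1*(-9364) = 16 + 9364 = 9380)
C - c(u(-6)) = 9380 - (90 - 99*(-6) + 9*(-6)²)² = 9380 - (90 + 594 + 9*36)² = 9380 - (90 + 594 + 324)² = 9380 - 1*1008² = 9380 - 1*1016064 = 9380 - 1016064 = -1006684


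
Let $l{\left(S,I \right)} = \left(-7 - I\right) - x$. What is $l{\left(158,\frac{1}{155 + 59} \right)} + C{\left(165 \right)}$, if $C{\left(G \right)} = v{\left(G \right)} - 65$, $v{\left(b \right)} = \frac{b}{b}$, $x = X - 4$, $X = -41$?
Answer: $- \frac{5565}{214} \approx -26.005$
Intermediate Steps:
$x = -45$ ($x = -41 - 4 = -45$)
$v{\left(b \right)} = 1$
$l{\left(S,I \right)} = 38 - I$ ($l{\left(S,I \right)} = \left(-7 - I\right) - -45 = \left(-7 - I\right) + 45 = 38 - I$)
$C{\left(G \right)} = -64$ ($C{\left(G \right)} = 1 - 65 = -64$)
$l{\left(158,\frac{1}{155 + 59} \right)} + C{\left(165 \right)} = \left(38 - \frac{1}{155 + 59}\right) - 64 = \left(38 - \frac{1}{214}\right) - 64 = \frac{8131}{214} - 64 = - \frac{5565}{214}$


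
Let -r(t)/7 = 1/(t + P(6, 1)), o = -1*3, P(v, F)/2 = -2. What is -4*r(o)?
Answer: -4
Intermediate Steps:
P(v, F) = -4 (P(v, F) = 2*(-2) = -4)
o = -3
r(t) = -7/(-4 + t) (r(t) = -7/(t - 4) = -7/(-4 + t))
-4*r(o) = -(-28)/(-4 - 3) = -(-28)/(-7) = -(-28)*(-1)/7 = -4*1 = -4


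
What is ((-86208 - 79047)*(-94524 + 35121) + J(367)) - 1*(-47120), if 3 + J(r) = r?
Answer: 9816690249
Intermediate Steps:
J(r) = -3 + r
((-86208 - 79047)*(-94524 + 35121) + J(367)) - 1*(-47120) = ((-86208 - 79047)*(-94524 + 35121) + (-3 + 367)) - 1*(-47120) = (-165255*(-59403) + 364) + 47120 = (9816642765 + 364) + 47120 = 9816643129 + 47120 = 9816690249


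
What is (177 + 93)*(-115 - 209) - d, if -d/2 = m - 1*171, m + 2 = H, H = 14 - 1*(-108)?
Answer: -87582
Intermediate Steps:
H = 122 (H = 14 + 108 = 122)
m = 120 (m = -2 + 122 = 120)
d = 102 (d = -2*(120 - 1*171) = -2*(120 - 171) = -2*(-51) = 102)
(177 + 93)*(-115 - 209) - d = (177 + 93)*(-115 - 209) - 1*102 = 270*(-324) - 102 = -87480 - 102 = -87582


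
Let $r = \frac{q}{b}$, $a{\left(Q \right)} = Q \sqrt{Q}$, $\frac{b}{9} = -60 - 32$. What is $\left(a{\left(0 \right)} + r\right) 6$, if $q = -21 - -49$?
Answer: $- \frac{14}{69} \approx -0.2029$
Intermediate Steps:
$b = -828$ ($b = 9 \left(-60 - 32\right) = 9 \left(-92\right) = -828$)
$q = 28$ ($q = -21 + 49 = 28$)
$a{\left(Q \right)} = Q^{\frac{3}{2}}$
$r = - \frac{7}{207}$ ($r = \frac{28}{-828} = 28 \left(- \frac{1}{828}\right) = - \frac{7}{207} \approx -0.033816$)
$\left(a{\left(0 \right)} + r\right) 6 = \left(0^{\frac{3}{2}} - \frac{7}{207}\right) 6 = \left(0 - \frac{7}{207}\right) 6 = \left(- \frac{7}{207}\right) 6 = - \frac{14}{69}$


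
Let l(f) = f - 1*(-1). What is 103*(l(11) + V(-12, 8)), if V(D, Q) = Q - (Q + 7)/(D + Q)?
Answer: 9785/4 ≈ 2446.3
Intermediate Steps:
l(f) = 1 + f (l(f) = f + 1 = 1 + f)
V(D, Q) = Q - (7 + Q)/(D + Q)
103*(l(11) + V(-12, 8)) = 103*((1 + 11) + (-7 + 8² - 1*8 - 12*8)/(-12 + 8)) = 103*(12 + (-7 + 64 - 8 - 96)/(-4)) = 103*(12 - ¼*(-47)) = 103*(12 + 47/4) = 103*(95/4) = 9785/4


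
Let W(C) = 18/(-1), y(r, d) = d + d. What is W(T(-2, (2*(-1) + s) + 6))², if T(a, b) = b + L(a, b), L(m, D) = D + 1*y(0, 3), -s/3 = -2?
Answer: 324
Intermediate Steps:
s = 6 (s = -3*(-2) = 6)
y(r, d) = 2*d
L(m, D) = 6 + D (L(m, D) = D + 1*(2*3) = D + 1*6 = D + 6 = 6 + D)
T(a, b) = 6 + 2*b (T(a, b) = b + (6 + b) = 6 + 2*b)
W(C) = -18 (W(C) = 18*(-1) = -18)
W(T(-2, (2*(-1) + s) + 6))² = (-18)² = 324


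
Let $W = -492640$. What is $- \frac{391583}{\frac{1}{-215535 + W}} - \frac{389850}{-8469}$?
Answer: $\frac{782844128693525}{2823} \approx 2.7731 \cdot 10^{11}$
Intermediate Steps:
$- \frac{391583}{\frac{1}{-215535 + W}} - \frac{389850}{-8469} = - \frac{391583}{\frac{1}{-215535 - 492640}} - \frac{389850}{-8469} = - \frac{391583}{\frac{1}{-708175}} - - \frac{129950}{2823} = - \frac{391583}{- \frac{1}{708175}} + \frac{129950}{2823} = \left(-391583\right) \left(-708175\right) + \frac{129950}{2823} = 277309291025 + \frac{129950}{2823} = \frac{782844128693525}{2823}$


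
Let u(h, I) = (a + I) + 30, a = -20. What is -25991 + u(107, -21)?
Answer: -26002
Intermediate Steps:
u(h, I) = 10 + I (u(h, I) = (-20 + I) + 30 = 10 + I)
-25991 + u(107, -21) = -25991 + (10 - 21) = -25991 - 11 = -26002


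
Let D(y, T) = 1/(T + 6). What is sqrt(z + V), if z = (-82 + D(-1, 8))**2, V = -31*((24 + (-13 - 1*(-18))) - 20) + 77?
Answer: sqrt(1276017)/14 ≈ 80.686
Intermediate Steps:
D(y, T) = 1/(6 + T)
V = -202 (V = -31*((24 + (-13 + 18)) - 20) + 77 = -31*((24 + 5) - 20) + 77 = -31*(29 - 20) + 77 = -31*9 + 77 = -279 + 77 = -202)
z = 1315609/196 (z = (-82 + 1/(6 + 8))**2 = (-82 + 1/14)**2 = (-1147/14)**2 = 1315609/196 ≈ 6712.3)
sqrt(z + V) = sqrt(1315609/196 - 202) = sqrt(1276017/196) = sqrt(1276017)/14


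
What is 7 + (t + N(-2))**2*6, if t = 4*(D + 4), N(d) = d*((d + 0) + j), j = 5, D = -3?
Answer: 31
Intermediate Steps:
N(d) = d*(5 + d) (N(d) = d*((d + 0) + 5) = d*(d + 5) = d*(5 + d))
t = 4 (t = 4*(-3 + 4) = 4*1 = 4)
7 + (t + N(-2))**2*6 = 7 + (4 - 2*(5 - 2))**2*6 = 7 + (4 - 2*3)**2*6 = 7 + (4 - 6)**2*6 = 7 + (-2)**2*6 = 7 + 4*6 = 7 + 24 = 31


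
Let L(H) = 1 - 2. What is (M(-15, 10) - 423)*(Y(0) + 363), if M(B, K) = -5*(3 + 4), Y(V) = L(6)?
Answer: -165796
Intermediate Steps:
L(H) = -1
Y(V) = -1
M(B, K) = -35 (M(B, K) = -5*7 = -35)
(M(-15, 10) - 423)*(Y(0) + 363) = (-35 - 423)*(-1 + 363) = -458*362 = -165796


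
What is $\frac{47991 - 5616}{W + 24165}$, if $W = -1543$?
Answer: $\frac{42375}{22622} \approx 1.8732$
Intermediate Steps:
$\frac{47991 - 5616}{W + 24165} = \frac{47991 - 5616}{-1543 + 24165} = \frac{42375}{22622}$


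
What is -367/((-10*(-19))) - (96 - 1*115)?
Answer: 3243/190 ≈ 17.068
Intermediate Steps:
-367/((-10*(-19))) - (96 - 1*115) = -367/190 - (96 - 115) = -367*1/190 - 1*(-19) = -367/190 + 19 = 3243/190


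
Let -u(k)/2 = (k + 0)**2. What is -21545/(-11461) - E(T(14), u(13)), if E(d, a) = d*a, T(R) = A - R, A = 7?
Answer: -27095181/11461 ≈ -2364.1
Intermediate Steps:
u(k) = -2*k**2 (u(k) = -2*(k + 0)**2 = -2*k**2)
T(R) = 7 - R
E(d, a) = a*d
-21545/(-11461) - E(T(14), u(13)) = -21545/(-11461) - (-2*13**2)*(7 - 1*14) = -21545*(-1/11461) - (-2*169)*(7 - 14) = 21545/11461 - (-338)*(-7) = 21545/11461 - 1*2366 = 21545/11461 - 2366 = -27095181/11461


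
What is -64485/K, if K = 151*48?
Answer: -21495/2416 ≈ -8.8969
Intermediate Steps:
K = 7248
-64485/K = -64485/7248 = -64485*1/7248 = -21495/2416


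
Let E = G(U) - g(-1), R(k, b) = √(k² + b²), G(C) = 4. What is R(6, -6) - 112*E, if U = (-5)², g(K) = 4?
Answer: 6*√2 ≈ 8.4853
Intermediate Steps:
U = 25
R(k, b) = √(b² + k²)
E = 0 (E = 4 - 1*4 = 4 - 4 = 0)
R(6, -6) - 112*E = √((-6)² + 6²) - 112*0 = √(36 + 36) + 0 = √72 + 0 = 6*√2 + 0 = 6*√2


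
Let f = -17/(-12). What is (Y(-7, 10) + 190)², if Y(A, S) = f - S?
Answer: 4739329/144 ≈ 32912.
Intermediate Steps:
f = 17/12 (f = -17*(-1/12) = 17/12 ≈ 1.4167)
Y(A, S) = 17/12 - S
(Y(-7, 10) + 190)² = ((17/12 - 1*10) + 190)² = ((17/12 - 10) + 190)² = (-103/12 + 190)² = (2177/12)² = 4739329/144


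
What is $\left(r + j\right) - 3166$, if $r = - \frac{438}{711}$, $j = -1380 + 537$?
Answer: $- \frac{950279}{237} \approx -4009.6$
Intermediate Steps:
$j = -843$
$r = - \frac{146}{237}$ ($r = \left(-438\right) \frac{1}{711} = - \frac{146}{237} \approx -0.61603$)
$\left(r + j\right) - 3166 = \left(- \frac{146}{237} - 843\right) - 3166 = - \frac{199937}{237} - 3166 = - \frac{950279}{237}$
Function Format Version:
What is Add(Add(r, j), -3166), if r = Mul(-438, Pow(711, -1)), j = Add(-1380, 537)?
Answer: Rational(-950279, 237) ≈ -4009.6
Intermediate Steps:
j = -843
r = Rational(-146, 237) (r = Mul(-438, Rational(1, 711)) = Rational(-146, 237) ≈ -0.61603)
Add(Add(r, j), -3166) = Add(Add(Rational(-146, 237), -843), -3166) = Add(Rational(-199937, 237), -3166) = Rational(-950279, 237)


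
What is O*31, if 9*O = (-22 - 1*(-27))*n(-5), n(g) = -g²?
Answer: -3875/9 ≈ -430.56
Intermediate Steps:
O = -125/9 (O = ((-22 - 1*(-27))*(-1*(-5)²))/9 = ((-22 + 27)*(-1*25))/9 = (5*(-25))/9 = (⅑)*(-125) = -125/9 ≈ -13.889)
O*31 = -125/9*31 = -3875/9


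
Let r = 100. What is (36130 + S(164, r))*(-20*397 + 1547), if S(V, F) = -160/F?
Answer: -1154844306/5 ≈ -2.3097e+8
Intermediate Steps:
(36130 + S(164, r))*(-20*397 + 1547) = (36130 - 160/100)*(-20*397 + 1547) = (36130 - 160*1/100)*(-7940 + 1547) = (36130 - 8/5)*(-6393) = (180642/5)*(-6393) = -1154844306/5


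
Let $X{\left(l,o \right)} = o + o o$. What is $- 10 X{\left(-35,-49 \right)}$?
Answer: $-23520$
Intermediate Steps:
$X{\left(l,o \right)} = o + o^{2}$
$- 10 X{\left(-35,-49 \right)} = - 10 \left(- 49 \left(1 - 49\right)\right) = - 10 \left(\left(-49\right) \left(-48\right)\right) = \left(-10\right) 2352 = -23520$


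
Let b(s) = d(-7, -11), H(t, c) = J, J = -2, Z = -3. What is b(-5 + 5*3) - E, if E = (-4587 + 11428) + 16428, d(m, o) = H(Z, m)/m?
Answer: -162881/7 ≈ -23269.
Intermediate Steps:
H(t, c) = -2
d(m, o) = -2/m
b(s) = 2/7 (b(s) = -2/(-7) = -2*(-⅐) = 2/7)
E = 23269 (E = 6841 + 16428 = 23269)
b(-5 + 5*3) - E = 2/7 - 1*23269 = 2/7 - 23269 = -162881/7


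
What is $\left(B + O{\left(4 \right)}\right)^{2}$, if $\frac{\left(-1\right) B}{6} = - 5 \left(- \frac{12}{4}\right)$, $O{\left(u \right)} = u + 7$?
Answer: $6241$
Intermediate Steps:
$O{\left(u \right)} = 7 + u$
$B = -90$ ($B = - 6 \left(- 5 \left(- \frac{12}{4}\right)\right) = - 6 \left(- 5 \left(\left(-12\right) \frac{1}{4}\right)\right) = - 6 \left(\left(-5\right) \left(-3\right)\right) = \left(-6\right) 15 = -90$)
$\left(B + O{\left(4 \right)}\right)^{2} = \left(-90 + \left(7 + 4\right)\right)^{2} = \left(-90 + 11\right)^{2} = \left(-79\right)^{2} = 6241$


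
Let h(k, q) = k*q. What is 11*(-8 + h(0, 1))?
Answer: -88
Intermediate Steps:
11*(-8 + h(0, 1)) = 11*(-8 + 0*1) = 11*(-8 + 0) = 11*(-8) = -88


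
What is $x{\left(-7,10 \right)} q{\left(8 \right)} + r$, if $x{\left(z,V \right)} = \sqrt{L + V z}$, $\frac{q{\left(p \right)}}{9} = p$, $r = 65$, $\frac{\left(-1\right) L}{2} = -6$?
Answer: $65 + 72 i \sqrt{58} \approx 65.0 + 548.34 i$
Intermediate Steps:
$L = 12$ ($L = \left(-2\right) \left(-6\right) = 12$)
$q{\left(p \right)} = 9 p$
$x{\left(z,V \right)} = \sqrt{12 + V z}$
$x{\left(-7,10 \right)} q{\left(8 \right)} + r = \sqrt{12 + 10 \left(-7\right)} 9 \cdot 8 + 65 = \sqrt{12 - 70} \cdot 72 + 65 = \sqrt{-58} \cdot 72 + 65 = i \sqrt{58} \cdot 72 + 65 = 72 i \sqrt{58} + 65 = 65 + 72 i \sqrt{58}$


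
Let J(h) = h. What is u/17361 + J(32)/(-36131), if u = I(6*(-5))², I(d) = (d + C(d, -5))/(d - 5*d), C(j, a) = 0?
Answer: -8852701/10036324656 ≈ -0.00088207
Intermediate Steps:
I(d) = -¼ (I(d) = (d + 0)/(d - 5*d) = d/((-4*d)) = d*(-1/(4*d)) = -¼)
u = 1/16 (u = (-¼)² = 1/16 ≈ 0.062500)
u/17361 + J(32)/(-36131) = (1/16)/17361 + 32/(-36131) = (1/16)*(1/17361) + 32*(-1/36131) = 1/277776 - 32/36131 = -8852701/10036324656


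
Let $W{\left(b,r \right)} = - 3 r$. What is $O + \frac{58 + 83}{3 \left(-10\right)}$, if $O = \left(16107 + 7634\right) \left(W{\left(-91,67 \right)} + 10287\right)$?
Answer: $\frac{2394517213}{10} \approx 2.3945 \cdot 10^{8}$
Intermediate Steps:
$O = 239451726$ ($O = \left(16107 + 7634\right) \left(\left(-3\right) 67 + 10287\right) = 23741 \left(-201 + 10287\right) = 23741 \cdot 10086 = 239451726$)
$O + \frac{58 + 83}{3 \left(-10\right)} = 239451726 + \frac{58 + 83}{3 \left(-10\right)} = 239451726 + \frac{1}{-30} \cdot 141 = 239451726 - \frac{47}{10} = \frac{2394517213}{10}$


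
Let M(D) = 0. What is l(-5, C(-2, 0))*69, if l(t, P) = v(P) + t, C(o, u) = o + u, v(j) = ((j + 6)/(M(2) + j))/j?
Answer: -276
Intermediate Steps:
v(j) = (6 + j)/j**2 (v(j) = ((j + 6)/(0 + j))/j = ((6 + j)/j)/j = (6 + j)/j**2)
l(t, P) = t + (6 + P)/P**2 (l(t, P) = (6 + P)/P**2 + t = t + (6 + P)/P**2)
l(-5, C(-2, 0))*69 = (-5 + 1/(-2 + 0) + 6/(-2 + 0)**2)*69 = (-5 + 1/(-2) + 6/(-2)**2)*69 = (-5 - 1/2 + 6*(1/4))*69 = (-5 - 1/2 + 3/2)*69 = -4*69 = -276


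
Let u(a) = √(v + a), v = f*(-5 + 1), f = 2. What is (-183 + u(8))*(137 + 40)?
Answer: -32391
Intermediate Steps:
v = -8 (v = 2*(-5 + 1) = 2*(-4) = -8)
u(a) = √(-8 + a)
(-183 + u(8))*(137 + 40) = (-183 + √(-8 + 8))*(137 + 40) = (-183 + √0)*177 = (-183 + 0)*177 = -183*177 = -32391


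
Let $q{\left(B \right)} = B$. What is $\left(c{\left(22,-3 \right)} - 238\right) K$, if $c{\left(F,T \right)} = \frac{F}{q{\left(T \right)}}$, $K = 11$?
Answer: $- \frac{8096}{3} \approx -2698.7$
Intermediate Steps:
$c{\left(F,T \right)} = \frac{F}{T}$
$\left(c{\left(22,-3 \right)} - 238\right) K = \left(\frac{22}{-3} - 238\right) 11 = \left(22 \left(- \frac{1}{3}\right) - 238\right) 11 = \left(- \frac{22}{3} - 238\right) 11 = \left(- \frac{736}{3}\right) 11 = - \frac{8096}{3}$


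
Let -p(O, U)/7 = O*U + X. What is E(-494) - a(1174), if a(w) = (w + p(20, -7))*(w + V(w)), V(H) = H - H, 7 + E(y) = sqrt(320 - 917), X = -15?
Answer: -2652073 + I*sqrt(597) ≈ -2.6521e+6 + 24.434*I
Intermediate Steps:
E(y) = -7 + I*sqrt(597) (E(y) = -7 + sqrt(320 - 917) = -7 + sqrt(-597) = -7 + I*sqrt(597))
V(H) = 0
p(O, U) = 105 - 7*O*U (p(O, U) = -7*(O*U - 15) = -7*(-15 + O*U) = 105 - 7*O*U)
a(w) = w*(1085 + w) (a(w) = (w + (105 - 7*20*(-7)))*(w + 0) = (w + (105 + 980))*w = (w + 1085)*w = (1085 + w)*w = w*(1085 + w))
E(-494) - a(1174) = (-7 + I*sqrt(597)) - 1174*(1085 + 1174) = (-7 + I*sqrt(597)) - 1174*2259 = (-7 + I*sqrt(597)) - 1*2652066 = (-7 + I*sqrt(597)) - 2652066 = -2652073 + I*sqrt(597)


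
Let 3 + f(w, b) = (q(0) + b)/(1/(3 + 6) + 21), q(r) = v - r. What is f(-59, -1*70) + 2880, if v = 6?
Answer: 273027/95 ≈ 2874.0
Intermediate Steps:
q(r) = 6 - r
f(w, b) = -258/95 + 9*b/190 (f(w, b) = -3 + ((6 - 1*0) + b)/(1/(3 + 6) + 21) = -3 + ((6 + 0) + b)/(1/9 + 21) = -3 + (6 + b)/(1/9 + 21) = -3 + (6 + b)/(190/9) = -3 + (6 + b)*(9/190) = -3 + (27/95 + 9*b/190) = -258/95 + 9*b/190)
f(-59, -1*70) + 2880 = (-258/95 + 9*(-1*70)/190) + 2880 = (-258/95 + (9/190)*(-70)) + 2880 = (-258/95 - 63/19) + 2880 = -573/95 + 2880 = 273027/95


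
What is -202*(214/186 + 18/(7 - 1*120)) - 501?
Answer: -7369243/10509 ≈ -701.23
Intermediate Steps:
-202*(214/186 + 18/(7 - 1*120)) - 501 = -202*(214*(1/186) + 18/(7 - 120)) - 501 = -202*(107/93 + 18/(-113)) - 501 = -202*(107/93 + 18*(-1/113)) - 501 = -202*(107/93 - 18/113) - 501 = -202*10417/10509 - 501 = -2104234/10509 - 501 = -7369243/10509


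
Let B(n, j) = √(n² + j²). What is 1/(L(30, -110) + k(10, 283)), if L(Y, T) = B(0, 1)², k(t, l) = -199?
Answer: -1/198 ≈ -0.0050505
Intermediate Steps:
B(n, j) = √(j² + n²)
L(Y, T) = 1 (L(Y, T) = (√(1² + 0²))² = (√(1 + 0))² = (√1)² = 1² = 1)
1/(L(30, -110) + k(10, 283)) = 1/(1 - 199) = 1/(-198) = -1/198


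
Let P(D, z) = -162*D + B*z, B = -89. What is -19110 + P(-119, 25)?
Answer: -2057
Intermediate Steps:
P(D, z) = -162*D - 89*z
-19110 + P(-119, 25) = -19110 + (-162*(-119) - 89*25) = -19110 + (19278 - 2225) = -19110 + 17053 = -2057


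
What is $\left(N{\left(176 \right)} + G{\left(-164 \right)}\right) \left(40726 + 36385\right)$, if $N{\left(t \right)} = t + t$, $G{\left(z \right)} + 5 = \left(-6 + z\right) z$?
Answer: $2176612197$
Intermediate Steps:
$G{\left(z \right)} = -5 + z \left(-6 + z\right)$ ($G{\left(z \right)} = -5 + \left(-6 + z\right) z = -5 + z \left(-6 + z\right)$)
$N{\left(t \right)} = 2 t$
$\left(N{\left(176 \right)} + G{\left(-164 \right)}\right) \left(40726 + 36385\right) = \left(2 \cdot 176 - \left(-979 - 26896\right)\right) \left(40726 + 36385\right) = \left(352 + \left(-5 + 26896 + 984\right)\right) 77111 = \left(352 + 27875\right) 77111 = 28227 \cdot 77111 = 2176612197$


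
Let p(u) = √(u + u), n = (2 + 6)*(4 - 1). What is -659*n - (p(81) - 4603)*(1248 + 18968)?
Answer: 93038432 - 181944*√2 ≈ 9.2781e+7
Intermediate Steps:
n = 24 (n = 8*3 = 24)
p(u) = √2*√u (p(u) = √(2*u) = √2*√u)
-659*n - (p(81) - 4603)*(1248 + 18968) = -659*24 - (√2*√81 - 4603)*(1248 + 18968) = -15816 - (√2*9 - 4603)*20216 = -15816 - (9*√2 - 4603)*20216 = -15816 - (-4603 + 9*√2)*20216 = -15816 - (-93054248 + 181944*√2) = -15816 + (93054248 - 181944*√2) = 93038432 - 181944*√2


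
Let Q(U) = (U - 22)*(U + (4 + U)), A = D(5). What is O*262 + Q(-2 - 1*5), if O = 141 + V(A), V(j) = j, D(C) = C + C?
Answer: 39852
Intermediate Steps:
D(C) = 2*C
A = 10 (A = 2*5 = 10)
O = 151 (O = 141 + 10 = 151)
Q(U) = (-22 + U)*(4 + 2*U)
O*262 + Q(-2 - 1*5) = 151*262 + (-88 - 40*(-2 - 1*5) + 2*(-2 - 1*5)**2) = 39562 + (-88 - 40*(-2 - 5) + 2*(-2 - 5)**2) = 39562 + (-88 - 40*(-7) + 2*(-7)**2) = 39562 + (-88 + 280 + 2*49) = 39562 + (-88 + 280 + 98) = 39562 + 290 = 39852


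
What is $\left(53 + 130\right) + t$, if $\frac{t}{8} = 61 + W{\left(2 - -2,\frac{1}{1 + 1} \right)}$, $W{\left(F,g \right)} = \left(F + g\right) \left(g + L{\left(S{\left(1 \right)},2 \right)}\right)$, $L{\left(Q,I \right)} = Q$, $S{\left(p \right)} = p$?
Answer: $725$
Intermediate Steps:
$W{\left(F,g \right)} = \left(1 + g\right) \left(F + g\right)$ ($W{\left(F,g \right)} = \left(F + g\right) \left(g + 1\right) = \left(F + g\right) \left(1 + g\right) = \left(1 + g\right) \left(F + g\right)$)
$t = 542$ ($t = 8 \left(61 + \left(\left(2 - -2\right) + \frac{1}{1 + 1} + \left(\frac{1}{1 + 1}\right)^{2} + \frac{2 - -2}{1 + 1}\right)\right) = 8 \left(61 + \left(\left(2 + 2\right) + \frac{1}{2} + \left(\frac{1}{2}\right)^{2} + \frac{2 + 2}{2}\right)\right) = 8 \left(61 + \left(4 + \frac{1}{2} + \left(\frac{1}{2}\right)^{2} + 4 \cdot \frac{1}{2}\right)\right) = 8 \left(61 + \left(4 + \frac{1}{2} + \frac{1}{4} + 2\right)\right) = 8 \left(61 + \frac{27}{4}\right) = 8 \cdot \frac{271}{4} = 542$)
$\left(53 + 130\right) + t = \left(53 + 130\right) + 542 = 183 + 542 = 725$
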